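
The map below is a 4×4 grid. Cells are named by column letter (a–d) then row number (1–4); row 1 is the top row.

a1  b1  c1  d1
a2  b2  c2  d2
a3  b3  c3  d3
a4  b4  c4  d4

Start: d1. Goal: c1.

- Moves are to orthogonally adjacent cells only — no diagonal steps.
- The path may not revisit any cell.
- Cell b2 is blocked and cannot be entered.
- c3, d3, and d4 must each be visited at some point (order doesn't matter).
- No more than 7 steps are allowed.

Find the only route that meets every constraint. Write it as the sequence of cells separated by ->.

d1 -> d2 -> d3 -> d4 -> c4 -> c3 -> c2 -> c1

The budget equals the shortest possible length, so every move has to be on a shortest route through the required cells.
Route from d1: down 3 to d4, left 1 to c4, up 3 to c1 — 7 moves in all.
Check: all required cells visited; 7 ≤ 7 moves.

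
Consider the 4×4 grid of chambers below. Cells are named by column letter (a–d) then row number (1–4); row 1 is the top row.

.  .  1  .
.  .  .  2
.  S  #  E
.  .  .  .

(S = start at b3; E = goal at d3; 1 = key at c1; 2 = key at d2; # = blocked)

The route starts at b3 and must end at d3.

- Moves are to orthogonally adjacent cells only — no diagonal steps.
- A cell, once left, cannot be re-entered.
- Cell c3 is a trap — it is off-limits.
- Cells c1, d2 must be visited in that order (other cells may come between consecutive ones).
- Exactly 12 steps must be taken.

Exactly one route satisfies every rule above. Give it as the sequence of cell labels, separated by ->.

The waypoints must appear in the order c1, d2, with no cell reused.
Route from b3: down to b4, left to a4, 3× up (reaching a1), right to b1, down to b2, right to c2, up to c1, right to d1, 2× down (reaching d3) — 12 moves in all.
Check: order respected (1 at step 9, 2 at step 11); 12 moves as required.

b3 -> b4 -> a4 -> a3 -> a2 -> a1 -> b1 -> b2 -> c2 -> c1 -> d1 -> d2 -> d3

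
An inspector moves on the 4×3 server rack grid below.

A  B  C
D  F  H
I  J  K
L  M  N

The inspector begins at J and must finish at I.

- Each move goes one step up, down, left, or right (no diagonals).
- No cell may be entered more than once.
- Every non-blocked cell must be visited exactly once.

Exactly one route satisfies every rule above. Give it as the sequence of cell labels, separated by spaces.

Need to visit all 12 open cells exactly once, starting at J and ending at I.
Cell A has only two open neighbours (D and B), so the path must pass straight through it: one of those is the cell it's entered from and the other is where it exits.
Route from J: up to F, left to D, up to A, 2× right (reaching C), 3× down (reaching N), 2× left (reaching L), up to I — 11 moves in all.
Check: all 12 open cells covered.

J F D A B C H K N M L I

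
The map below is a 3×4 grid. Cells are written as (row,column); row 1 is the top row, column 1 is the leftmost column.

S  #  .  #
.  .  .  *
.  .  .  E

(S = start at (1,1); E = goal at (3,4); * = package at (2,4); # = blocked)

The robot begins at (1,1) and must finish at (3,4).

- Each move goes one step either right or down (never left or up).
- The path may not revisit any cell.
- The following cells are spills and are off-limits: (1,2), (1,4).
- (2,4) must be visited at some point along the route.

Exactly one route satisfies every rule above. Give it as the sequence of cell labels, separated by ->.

(1,1) -> (2,1) -> (2,2) -> (2,3) -> (2,4) -> (3,4)

Moves only go right or down, so the column and row indices never decrease.
Route from (1,1): down 1 to (2,1), right 3 to (2,4), down 1 to (3,4) — 5 moves in all.
Check: all required cells visited.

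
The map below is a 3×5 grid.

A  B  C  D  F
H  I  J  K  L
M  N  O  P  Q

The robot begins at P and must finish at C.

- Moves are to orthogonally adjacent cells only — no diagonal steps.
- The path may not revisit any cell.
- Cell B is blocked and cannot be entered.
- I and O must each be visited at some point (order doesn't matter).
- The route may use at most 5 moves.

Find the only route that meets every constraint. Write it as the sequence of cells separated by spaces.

The 5-move cap with required stops at I, O leaves no slack for detours.
Route from P: left 2 to N, up 1 to I, right 1 to J, up 1 to C — 5 moves in all.
Check: all required cells visited; 5 ≤ 5 moves.

P O N I J C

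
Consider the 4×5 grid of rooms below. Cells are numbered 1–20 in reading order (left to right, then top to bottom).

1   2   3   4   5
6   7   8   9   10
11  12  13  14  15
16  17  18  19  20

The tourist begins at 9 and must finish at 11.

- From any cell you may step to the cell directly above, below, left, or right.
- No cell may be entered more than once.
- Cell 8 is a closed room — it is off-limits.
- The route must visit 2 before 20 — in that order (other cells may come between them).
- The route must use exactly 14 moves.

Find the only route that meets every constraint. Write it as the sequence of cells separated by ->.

The waypoints must appear in the order 2, 20, with no cell reused.
Route from 9: up to 4, 2× left (reaching 2), 2× down (reaching 12), 3× right (reaching 15), down to 20, 4× left (reaching 16), up to 11 — 14 moves in all.
Check: order respected (2 at step 3, 20 at step 9); 14 moves as required.

9 -> 4 -> 3 -> 2 -> 7 -> 12 -> 13 -> 14 -> 15 -> 20 -> 19 -> 18 -> 17 -> 16 -> 11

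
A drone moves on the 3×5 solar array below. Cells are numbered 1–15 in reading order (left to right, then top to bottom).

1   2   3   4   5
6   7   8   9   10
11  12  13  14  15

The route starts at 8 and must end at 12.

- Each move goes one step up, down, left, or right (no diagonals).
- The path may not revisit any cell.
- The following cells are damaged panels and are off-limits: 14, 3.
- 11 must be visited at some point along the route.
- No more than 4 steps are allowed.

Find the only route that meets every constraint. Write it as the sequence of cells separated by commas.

The budget equals the shortest possible length, so every move has to be on a shortest route through the required cells.
Route from 8: left 2 to 6, down 1 to 11, right 1 to 12 — 4 moves in all.
Check: all required cells visited; 4 ≤ 4 moves.

8, 7, 6, 11, 12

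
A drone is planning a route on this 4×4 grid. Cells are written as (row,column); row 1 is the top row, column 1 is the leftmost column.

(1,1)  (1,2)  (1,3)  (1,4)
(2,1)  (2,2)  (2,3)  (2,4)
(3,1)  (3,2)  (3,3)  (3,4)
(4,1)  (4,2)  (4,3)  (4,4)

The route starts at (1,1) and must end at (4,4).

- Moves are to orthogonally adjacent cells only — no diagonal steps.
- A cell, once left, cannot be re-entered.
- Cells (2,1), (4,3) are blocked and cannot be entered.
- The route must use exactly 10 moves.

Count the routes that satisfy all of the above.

2

Need simple routes of exactly 10 moves from (1,1) to (4,4) (Manhattan distance 6, so 2 moves are spent on a detour and 2 undoing it).
Enumerating: (1,1) (1,2) (2,2) (3,2) (3,3) (2,3) (1,3) (1,4) (2,4) (3,4) (4,4) | (1,1) (1,2) (1,3) (1,4) (2,4) (2,3) (2,2) (3,2) (3,3) (3,4) (4,4).
That gives 2 routes.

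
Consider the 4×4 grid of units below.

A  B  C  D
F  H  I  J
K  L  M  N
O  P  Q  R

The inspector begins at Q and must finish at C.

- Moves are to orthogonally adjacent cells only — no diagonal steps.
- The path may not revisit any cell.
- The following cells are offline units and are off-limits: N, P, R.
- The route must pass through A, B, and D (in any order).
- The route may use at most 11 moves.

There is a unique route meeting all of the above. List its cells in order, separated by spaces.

Q M L K F A B H I J D C

The 11-move cap with required stops at A, B, D leaves no slack for detours.
Route from Q: up 1 to M, left 2 to K, up 2 to A, right 1 to B, down 1 to H, right 2 to J, up 1 to D, left 1 to C — 11 moves in all.
Check: all required cells visited; 11 ≤ 11 moves.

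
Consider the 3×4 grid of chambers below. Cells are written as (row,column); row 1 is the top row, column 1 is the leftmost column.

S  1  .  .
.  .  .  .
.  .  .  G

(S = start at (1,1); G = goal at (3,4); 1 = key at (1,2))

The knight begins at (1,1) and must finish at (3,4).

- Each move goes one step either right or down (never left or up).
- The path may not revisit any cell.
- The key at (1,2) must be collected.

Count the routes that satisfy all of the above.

6

A right/down-only route from (1,1) to (3,4) makes exactly 2 down-moves and 3 right-moves in some order.
With no other constraints that would be C(5,2) = 10 routes.
Split at (1,2) and multiply the segment counts: (1,1)→(1,2): 1; (1,2)→(3,4): 6; product = 6.
That gives 6 routes.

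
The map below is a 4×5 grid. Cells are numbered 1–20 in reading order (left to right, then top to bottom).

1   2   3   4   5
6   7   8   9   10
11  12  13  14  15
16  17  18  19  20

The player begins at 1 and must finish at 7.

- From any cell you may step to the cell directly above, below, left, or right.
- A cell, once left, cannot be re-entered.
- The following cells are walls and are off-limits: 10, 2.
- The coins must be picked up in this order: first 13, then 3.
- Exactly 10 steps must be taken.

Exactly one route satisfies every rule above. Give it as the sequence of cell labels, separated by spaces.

The waypoints must appear in the order 13, 3, with no cell reused.
Route from 1: 2× down (reaching 11), 3× right (reaching 14), 2× up (reaching 4), left to 3, down to 8, left to 7 — 10 moves in all.
Check: order respected (13 at step 4, 3 at step 8); 10 moves as required.

1 6 11 12 13 14 9 4 3 8 7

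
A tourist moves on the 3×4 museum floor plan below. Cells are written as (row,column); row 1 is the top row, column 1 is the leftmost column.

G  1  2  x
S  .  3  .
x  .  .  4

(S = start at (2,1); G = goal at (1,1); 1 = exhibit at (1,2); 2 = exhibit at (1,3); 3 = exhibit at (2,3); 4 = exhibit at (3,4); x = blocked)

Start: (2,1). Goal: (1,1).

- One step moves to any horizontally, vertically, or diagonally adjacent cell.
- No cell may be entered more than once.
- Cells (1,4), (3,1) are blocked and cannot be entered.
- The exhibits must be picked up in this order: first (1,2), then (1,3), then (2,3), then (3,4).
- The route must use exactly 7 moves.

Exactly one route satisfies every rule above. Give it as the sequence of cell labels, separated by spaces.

The waypoints must appear in the order (1,2), (1,3), (2,3), (3,4), with no cell reused.
Route from (2,1): up-right 1 to (1,2), right 1 to (1,3), down 1 to (2,3), down-right 1 to (3,4), left 1 to (3,3), up-left 2 to (1,1) — 7 moves in all.
Check: order respected (1 at step 1, 2 at step 2, 3 at step 3, 4 at step 4); 7 moves as required.

(2,1) (1,2) (1,3) (2,3) (3,4) (3,3) (2,2) (1,1)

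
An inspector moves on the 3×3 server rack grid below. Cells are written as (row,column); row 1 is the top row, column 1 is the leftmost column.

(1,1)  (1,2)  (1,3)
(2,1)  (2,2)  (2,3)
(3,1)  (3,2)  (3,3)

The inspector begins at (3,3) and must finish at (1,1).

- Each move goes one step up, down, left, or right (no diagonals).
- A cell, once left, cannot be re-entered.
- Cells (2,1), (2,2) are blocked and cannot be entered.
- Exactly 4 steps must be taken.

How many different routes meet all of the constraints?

Need simple routes of exactly 4 moves from (3,3) to (1,1) (Manhattan distance 4, so 0 moves are spent on a detour and 0 undoing it).
Enumerating: (3,3) (2,3) (1,3) (1,2) (1,1).
That gives 1 route.

1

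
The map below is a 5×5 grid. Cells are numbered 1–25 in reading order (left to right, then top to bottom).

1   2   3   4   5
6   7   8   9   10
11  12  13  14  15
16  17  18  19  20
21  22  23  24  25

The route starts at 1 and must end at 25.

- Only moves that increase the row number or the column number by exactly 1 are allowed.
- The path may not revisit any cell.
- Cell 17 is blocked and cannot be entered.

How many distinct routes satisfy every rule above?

A right/down-only route from 1 to 25 makes exactly 4 down-moves and 4 right-moves in some order.
With no other constraints that would be C(8,4) = 70 routes.
Subtract routes through each blocked cell (inclusion–exclusion for overlaps): − through 17: 16 → 54.
That gives 54 routes.

54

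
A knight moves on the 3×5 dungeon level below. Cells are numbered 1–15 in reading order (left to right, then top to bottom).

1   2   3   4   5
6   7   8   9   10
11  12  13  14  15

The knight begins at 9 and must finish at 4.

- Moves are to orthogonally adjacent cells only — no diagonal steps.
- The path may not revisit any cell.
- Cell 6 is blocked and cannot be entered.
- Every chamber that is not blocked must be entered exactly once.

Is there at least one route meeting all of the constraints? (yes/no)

no

Cell 1 has only one open neighbour but is neither the start nor the goal, so a Hamiltonian route would have to both enter and leave it through the same neighbour — impossible without revisiting.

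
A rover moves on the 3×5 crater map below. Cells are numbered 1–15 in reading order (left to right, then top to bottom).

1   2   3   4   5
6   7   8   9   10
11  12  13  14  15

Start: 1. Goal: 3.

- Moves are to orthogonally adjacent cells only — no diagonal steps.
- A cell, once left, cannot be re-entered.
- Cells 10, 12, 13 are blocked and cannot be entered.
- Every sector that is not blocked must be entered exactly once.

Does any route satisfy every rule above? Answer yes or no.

no

Cell 5 has only one open neighbour but is neither the start nor the goal, so a Hamiltonian route would have to both enter and leave it through the same neighbour — impossible without revisiting.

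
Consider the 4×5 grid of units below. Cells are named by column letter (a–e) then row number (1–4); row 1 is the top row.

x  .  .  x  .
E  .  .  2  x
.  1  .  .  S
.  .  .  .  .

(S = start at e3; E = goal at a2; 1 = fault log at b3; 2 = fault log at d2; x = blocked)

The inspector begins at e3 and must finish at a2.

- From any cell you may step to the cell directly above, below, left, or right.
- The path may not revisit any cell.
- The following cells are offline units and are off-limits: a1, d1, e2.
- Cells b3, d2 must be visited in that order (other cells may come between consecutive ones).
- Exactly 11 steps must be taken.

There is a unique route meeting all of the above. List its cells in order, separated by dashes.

e3 - e4 - d4 - c4 - b4 - b3 - c3 - d3 - d2 - c2 - b2 - a2

The waypoints must appear in the order b3, d2, with no cell reused.
Route from e3: down to e4, 3× left (reaching b4), up to b3, 2× right (reaching d3), up to d2, 3× left (reaching a2) — 11 moves in all.
Check: order respected (1 at step 5, 2 at step 8); 11 moves as required.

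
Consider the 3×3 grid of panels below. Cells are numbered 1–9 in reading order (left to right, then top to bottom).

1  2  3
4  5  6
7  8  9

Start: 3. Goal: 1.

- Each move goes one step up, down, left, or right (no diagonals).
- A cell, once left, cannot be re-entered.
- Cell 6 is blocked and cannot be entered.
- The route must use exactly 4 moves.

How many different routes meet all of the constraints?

1

Need simple routes of exactly 4 moves from 3 to 1 (Manhattan distance 2, so 1 moves are spent on a detour and 1 undoing it).
Enumerating: 3 2 5 4 1.
That gives 1 route.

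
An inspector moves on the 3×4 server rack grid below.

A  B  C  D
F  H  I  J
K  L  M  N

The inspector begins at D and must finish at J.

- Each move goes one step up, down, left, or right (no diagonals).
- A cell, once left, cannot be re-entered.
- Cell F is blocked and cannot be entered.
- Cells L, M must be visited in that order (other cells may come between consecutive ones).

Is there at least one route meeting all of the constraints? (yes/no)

One route that works: D → C → I → H → L → M → N → J.

yes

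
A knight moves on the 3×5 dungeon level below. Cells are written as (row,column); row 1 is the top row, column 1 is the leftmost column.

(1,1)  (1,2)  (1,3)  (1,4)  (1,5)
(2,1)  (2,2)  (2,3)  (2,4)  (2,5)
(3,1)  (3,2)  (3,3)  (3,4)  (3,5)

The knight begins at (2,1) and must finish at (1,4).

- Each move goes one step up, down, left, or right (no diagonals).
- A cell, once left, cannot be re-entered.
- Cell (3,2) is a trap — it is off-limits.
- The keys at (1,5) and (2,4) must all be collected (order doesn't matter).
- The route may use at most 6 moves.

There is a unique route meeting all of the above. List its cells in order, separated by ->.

Any route must reach (1,5) and (2,4) and still end at (1,4) within 6 moves, so the order of the required stops is forced.
Route from (2,1): right 4 to (2,5), up 1 to (1,5), left 1 to (1,4) — 6 moves in all.
Check: all required cells visited; 6 ≤ 6 moves.

(2,1) -> (2,2) -> (2,3) -> (2,4) -> (2,5) -> (1,5) -> (1,4)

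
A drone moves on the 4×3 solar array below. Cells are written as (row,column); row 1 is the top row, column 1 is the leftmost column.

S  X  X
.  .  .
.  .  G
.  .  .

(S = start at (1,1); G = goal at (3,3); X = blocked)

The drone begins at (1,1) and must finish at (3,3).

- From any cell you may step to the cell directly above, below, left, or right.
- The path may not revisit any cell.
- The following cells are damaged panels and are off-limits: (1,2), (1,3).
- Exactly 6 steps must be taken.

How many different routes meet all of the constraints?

Need simple routes of exactly 6 moves from (1,1) to (3,3) (Manhattan distance 4, so 1 moves are spent on a detour and 1 undoing it).
Enumerating: (1,1) (2,1) (3,1) (4,1) (4,2) (3,2) (3,3) | (1,1) (2,1) (3,1) (4,1) (4,2) (4,3) (3,3) | (1,1) (2,1) (3,1) (3,2) (2,2) (2,3) (3,3) | (1,1) (2,1) (3,1) (3,2) (4,2) (4,3) (3,3) | (1,1) (2,1) (2,2) (3,2) (4,2) (4,3) (3,3).
That gives 5 routes.

5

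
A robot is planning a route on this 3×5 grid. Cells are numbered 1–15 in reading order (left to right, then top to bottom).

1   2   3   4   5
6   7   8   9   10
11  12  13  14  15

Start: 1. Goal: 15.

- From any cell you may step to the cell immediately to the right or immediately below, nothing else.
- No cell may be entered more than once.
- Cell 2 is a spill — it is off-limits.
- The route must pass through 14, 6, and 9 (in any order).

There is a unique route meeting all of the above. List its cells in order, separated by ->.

1 -> 6 -> 7 -> 8 -> 9 -> 14 -> 15

Moves only go right or down, so the column and row indices never decrease.
Route from 1: down 1 to 6, right 3 to 9, down 1 to 14, right 1 to 15 — 6 moves in all.
Check: all required cells visited.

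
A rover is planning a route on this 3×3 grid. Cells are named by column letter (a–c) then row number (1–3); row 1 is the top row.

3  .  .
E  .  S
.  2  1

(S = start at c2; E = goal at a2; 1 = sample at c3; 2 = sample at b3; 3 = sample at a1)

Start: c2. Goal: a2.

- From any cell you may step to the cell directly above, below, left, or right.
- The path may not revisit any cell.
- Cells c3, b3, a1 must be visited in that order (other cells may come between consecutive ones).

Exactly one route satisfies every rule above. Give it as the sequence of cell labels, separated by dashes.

c2 - c3 - b3 - b2 - b1 - a1 - a2

The waypoints must appear in the order c3, b3, a1, with no cell reused.
Route from c2: down to c3, left to b3, 2× up (reaching b1), left to a1, down to a2 — 6 moves in all.
Check: order respected (1 at step 1, 2 at step 2, 3 at step 5).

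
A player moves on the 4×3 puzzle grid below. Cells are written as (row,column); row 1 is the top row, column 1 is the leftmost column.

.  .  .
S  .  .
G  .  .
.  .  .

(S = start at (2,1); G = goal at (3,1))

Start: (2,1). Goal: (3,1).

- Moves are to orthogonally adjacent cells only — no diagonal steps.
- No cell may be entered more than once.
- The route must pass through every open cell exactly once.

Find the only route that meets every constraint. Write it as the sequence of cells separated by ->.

Need to visit all 12 open cells exactly once, starting at (2,1) and ending at (3,1).
Cell (4,1) has only two open neighbours ((3,1) and (4,2)), so the path must pass straight through it: one of those is the cell it's entered from and the other is where it exits.
Route from (2,1): up 1 to (1,1), right 2 to (1,3), down 1 to (2,3), left 1 to (2,2), down 1 to (3,2), right 1 to (3,3), down 1 to (4,3), left 2 to (4,1), up 1 to (3,1) — 11 moves in all.
Check: all 12 open cells covered.

(2,1) -> (1,1) -> (1,2) -> (1,3) -> (2,3) -> (2,2) -> (3,2) -> (3,3) -> (4,3) -> (4,2) -> (4,1) -> (3,1)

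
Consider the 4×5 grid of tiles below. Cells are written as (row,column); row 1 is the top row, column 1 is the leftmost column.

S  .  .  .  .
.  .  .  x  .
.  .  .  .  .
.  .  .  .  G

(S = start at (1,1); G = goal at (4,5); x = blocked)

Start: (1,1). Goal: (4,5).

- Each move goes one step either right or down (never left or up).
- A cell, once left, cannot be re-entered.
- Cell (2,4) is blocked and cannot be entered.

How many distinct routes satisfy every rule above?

A right/down-only route from (1,1) to (4,5) makes exactly 3 down-moves and 4 right-moves in some order.
With no other constraints that would be C(7,3) = 35 routes.
Subtract routes through each blocked cell (inclusion–exclusion for overlaps): − through (2,4): 12 → 23.
That gives 23 routes.

23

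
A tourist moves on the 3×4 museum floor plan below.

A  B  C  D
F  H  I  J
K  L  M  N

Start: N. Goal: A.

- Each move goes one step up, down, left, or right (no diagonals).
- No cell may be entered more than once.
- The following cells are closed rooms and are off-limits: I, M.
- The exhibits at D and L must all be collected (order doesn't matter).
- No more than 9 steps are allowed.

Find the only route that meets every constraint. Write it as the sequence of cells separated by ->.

The budget equals the shortest possible length, so every move has to be on a shortest route through the required cells.
Route from N: up 2 to D, left 2 to B, down 2 to L, left 1 to K, up 2 to A — 9 moves in all.
Check: all required cells visited; 9 ≤ 9 moves.

N -> J -> D -> C -> B -> H -> L -> K -> F -> A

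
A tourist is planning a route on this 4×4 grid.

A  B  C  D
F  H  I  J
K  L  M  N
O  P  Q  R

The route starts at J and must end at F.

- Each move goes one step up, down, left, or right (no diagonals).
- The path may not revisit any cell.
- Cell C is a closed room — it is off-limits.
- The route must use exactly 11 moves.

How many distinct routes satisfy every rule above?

9

Need simple routes of exactly 11 moves from J to F (Manhattan distance 3, so 4 moves are spent on a detour and 4 undoing it).
Branch systematically from the start, pruning whenever the remaining move budget drops below the Manhattan distance to F or differs from it in parity. Grouping the completions by first move — via N: 5; via I: 4 (no valid completion starts via D) — and summing: 5 + 4 = 9.
That gives 9 routes.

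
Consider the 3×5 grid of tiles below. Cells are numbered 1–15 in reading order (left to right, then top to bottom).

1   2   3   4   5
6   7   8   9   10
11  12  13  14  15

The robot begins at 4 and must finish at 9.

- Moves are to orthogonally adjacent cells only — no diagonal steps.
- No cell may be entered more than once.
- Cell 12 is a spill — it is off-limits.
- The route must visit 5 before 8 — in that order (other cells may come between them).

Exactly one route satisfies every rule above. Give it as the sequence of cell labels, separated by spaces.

The waypoints must appear in the order 5, 8, with no cell reused.
Route from 4: right to 5, 2× down (reaching 15), 2× left (reaching 13), up to 8, right to 9 — 7 moves in all.
Check: order respected (5 at step 1, 8 at step 6).

4 5 10 15 14 13 8 9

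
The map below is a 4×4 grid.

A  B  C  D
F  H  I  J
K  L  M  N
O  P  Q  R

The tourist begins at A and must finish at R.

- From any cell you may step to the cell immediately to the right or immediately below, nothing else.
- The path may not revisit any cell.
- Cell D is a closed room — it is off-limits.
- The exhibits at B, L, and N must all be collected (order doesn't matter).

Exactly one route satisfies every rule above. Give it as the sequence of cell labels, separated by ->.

A -> B -> H -> L -> M -> N -> R

Moves only go right or down, so the column and row indices never decrease.
Route from A: right 1 to B, down 2 to L, right 2 to N, down 1 to R — 6 moves in all.
Check: all required cells visited.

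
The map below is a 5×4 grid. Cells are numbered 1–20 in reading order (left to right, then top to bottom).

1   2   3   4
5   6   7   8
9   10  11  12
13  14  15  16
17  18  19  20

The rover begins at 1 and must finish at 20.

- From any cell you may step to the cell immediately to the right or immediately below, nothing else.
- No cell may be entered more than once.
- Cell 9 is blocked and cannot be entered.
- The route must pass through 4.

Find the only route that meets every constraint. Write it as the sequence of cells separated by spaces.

Moves only go right or down, so the column and row indices never decrease.
Route from 1: right 3 to 4, down 4 to 20 — 7 moves in all.
Check: all required cells visited.

1 2 3 4 8 12 16 20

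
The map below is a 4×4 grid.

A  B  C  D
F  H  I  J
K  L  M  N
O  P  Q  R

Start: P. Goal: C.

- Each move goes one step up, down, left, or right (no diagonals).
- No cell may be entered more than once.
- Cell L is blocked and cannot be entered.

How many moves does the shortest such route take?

4

The Manhattan distance from P to C is |4−1| + |2−3| = 4, so at least 4 moves are needed.
A route of 4 moves achieves this: P → Q → M → I → C.
Since 4 matches the lower bound, it is optimal.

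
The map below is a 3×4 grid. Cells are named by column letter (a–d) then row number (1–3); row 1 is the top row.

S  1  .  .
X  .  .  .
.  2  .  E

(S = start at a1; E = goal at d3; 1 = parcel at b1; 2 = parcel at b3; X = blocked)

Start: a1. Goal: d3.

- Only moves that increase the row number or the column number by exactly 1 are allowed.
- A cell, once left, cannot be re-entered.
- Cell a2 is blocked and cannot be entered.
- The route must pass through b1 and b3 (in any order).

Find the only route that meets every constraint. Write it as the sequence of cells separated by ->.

Moves only go right or down, so the column and row indices never decrease.
Route from a1: right 1 to b1, down 2 to b3, right 2 to d3 — 5 moves in all.
Check: all required cells visited.

a1 -> b1 -> b2 -> b3 -> c3 -> d3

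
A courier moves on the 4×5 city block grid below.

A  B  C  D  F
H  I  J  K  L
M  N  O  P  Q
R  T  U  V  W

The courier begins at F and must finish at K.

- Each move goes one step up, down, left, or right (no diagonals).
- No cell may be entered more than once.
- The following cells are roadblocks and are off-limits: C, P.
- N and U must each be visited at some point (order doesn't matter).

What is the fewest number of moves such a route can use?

10

Any route passes through N and U in some order between F and K. Summing Manhattan distances along each leg and taking the cheapest ordering (F → U → N → K) gives a lower bound of 5 + 2 + 3 = 10 moves.
A route of 10 moves achieves this: F → L → Q → W → V → U → O → N → I → J → K.
Since 10 matches the lower bound, it is optimal.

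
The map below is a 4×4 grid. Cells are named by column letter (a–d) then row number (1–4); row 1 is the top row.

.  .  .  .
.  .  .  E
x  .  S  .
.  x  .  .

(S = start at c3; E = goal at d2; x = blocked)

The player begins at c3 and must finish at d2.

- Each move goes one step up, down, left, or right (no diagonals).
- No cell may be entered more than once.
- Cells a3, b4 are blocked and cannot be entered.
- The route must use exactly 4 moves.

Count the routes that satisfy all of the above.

Need simple routes of exactly 4 moves from c3 to d2 (Manhattan distance 2, so 1 moves are spent on a detour and 1 undoing it).
Enumerating: c3 c2 c1 d1 d2 | c3 c4 d4 d3 d2 | c3 b3 b2 c2 d2.
That gives 3 routes.

3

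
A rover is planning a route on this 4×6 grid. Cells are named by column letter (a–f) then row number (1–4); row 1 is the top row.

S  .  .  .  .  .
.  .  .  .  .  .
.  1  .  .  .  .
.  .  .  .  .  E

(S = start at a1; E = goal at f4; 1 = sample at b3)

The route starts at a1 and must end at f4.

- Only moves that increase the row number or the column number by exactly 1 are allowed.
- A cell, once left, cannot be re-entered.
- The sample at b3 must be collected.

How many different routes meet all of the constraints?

15

A right/down-only route from a1 to f4 makes exactly 3 down-moves and 5 right-moves in some order.
With no other constraints that would be C(8,3) = 56 routes.
Split at b3 and multiply the segment counts: a1→b3: 3; b3→f4: 5; product = 15.
That gives 15 routes.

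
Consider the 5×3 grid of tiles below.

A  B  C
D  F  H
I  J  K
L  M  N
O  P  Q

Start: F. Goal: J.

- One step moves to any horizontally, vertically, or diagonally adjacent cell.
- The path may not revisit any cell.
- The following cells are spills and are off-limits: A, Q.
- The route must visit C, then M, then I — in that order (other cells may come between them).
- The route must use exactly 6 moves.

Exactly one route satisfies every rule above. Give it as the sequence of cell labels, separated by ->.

F -> C -> H -> K -> M -> I -> J

The waypoints must appear in the order C, M, I, with no cell reused.
Route from F: up-right 1 to C, down 2 to K, down-left 1 to M, up-left 1 to I, right 1 to J — 6 moves in all.
Check: order respected (C at step 1, M at step 4, I at step 5); 6 moves as required.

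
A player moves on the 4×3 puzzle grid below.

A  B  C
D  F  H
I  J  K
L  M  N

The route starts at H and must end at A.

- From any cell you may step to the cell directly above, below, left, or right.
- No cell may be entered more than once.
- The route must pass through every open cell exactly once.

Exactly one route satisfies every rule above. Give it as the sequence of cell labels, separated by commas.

Need to visit all 12 open cells exactly once, starting at H and ending at A.
Route from H: up to C, left to B, 2× down (reaching J), right to K, down to N, 2× left (reaching L), 3× up (reaching A) — 11 moves in all.
Check: all 12 open cells covered.

H, C, B, F, J, K, N, M, L, I, D, A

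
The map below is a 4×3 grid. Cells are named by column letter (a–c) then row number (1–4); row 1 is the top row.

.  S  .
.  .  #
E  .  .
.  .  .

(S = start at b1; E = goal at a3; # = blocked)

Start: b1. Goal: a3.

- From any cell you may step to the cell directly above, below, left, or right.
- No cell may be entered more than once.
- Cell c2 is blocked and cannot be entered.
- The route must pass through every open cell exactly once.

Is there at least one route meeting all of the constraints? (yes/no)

Cell c1 has only one open neighbour but is neither the start nor the goal, so a Hamiltonian route would have to both enter and leave it through the same neighbour — impossible without revisiting.

no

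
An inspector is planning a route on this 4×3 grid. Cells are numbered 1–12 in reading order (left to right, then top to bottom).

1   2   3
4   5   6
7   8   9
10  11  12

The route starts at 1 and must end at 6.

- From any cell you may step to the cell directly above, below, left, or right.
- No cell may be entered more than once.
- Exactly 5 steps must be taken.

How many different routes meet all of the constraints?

Need simple routes of exactly 5 moves from 1 to 6 (Manhattan distance 3, so 1 moves are spent on a detour and 1 undoing it).
Enumerating: 1 4 7 8 5 6 | 1 4 7 8 9 6 | 1 4 5 2 3 6 | 1 4 5 8 9 6 | 1 2 5 8 9 6.
That gives 5 routes.

5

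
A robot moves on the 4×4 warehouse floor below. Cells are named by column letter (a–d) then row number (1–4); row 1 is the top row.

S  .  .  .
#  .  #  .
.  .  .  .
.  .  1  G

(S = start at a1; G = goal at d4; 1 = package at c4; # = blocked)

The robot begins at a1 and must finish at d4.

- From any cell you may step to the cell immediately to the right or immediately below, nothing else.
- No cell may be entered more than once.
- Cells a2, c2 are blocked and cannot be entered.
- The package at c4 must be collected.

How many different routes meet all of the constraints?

A right/down-only route from a1 to d4 makes exactly 3 down-moves and 3 right-moves in some order.
With no other constraints that would be C(6,3) = 20 routes.
Split at c4 and multiply the segment counts (each segment already excludes blocked cells): a1→c4: 2; c4→d4: 1; product = 2.
That gives 2 routes.

2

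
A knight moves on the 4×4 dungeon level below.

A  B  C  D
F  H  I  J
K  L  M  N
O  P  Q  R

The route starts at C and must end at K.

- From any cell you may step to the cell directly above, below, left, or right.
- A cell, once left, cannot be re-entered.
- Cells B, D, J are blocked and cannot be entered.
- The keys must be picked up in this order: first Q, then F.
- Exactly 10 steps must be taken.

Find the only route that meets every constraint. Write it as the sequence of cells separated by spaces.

C I M N R Q P L H F K

The waypoints must appear in the order Q, F, with no cell reused.
Route from C: down 2 to M, right 1 to N, down 1 to R, left 2 to P, up 2 to H, left 1 to F, down 1 to K — 10 moves in all.
Check: order respected (Q at step 5, F at step 9); 10 moves as required.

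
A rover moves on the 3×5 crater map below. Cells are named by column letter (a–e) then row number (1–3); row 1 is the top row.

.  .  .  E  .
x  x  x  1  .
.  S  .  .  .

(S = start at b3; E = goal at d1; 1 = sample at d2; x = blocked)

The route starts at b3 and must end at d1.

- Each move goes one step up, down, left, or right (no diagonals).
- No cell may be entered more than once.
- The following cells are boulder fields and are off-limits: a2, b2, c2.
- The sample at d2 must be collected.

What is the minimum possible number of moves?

Any route passes through d2 somewhere between b3 and d1. Summing Manhattan distances along the two legs (b3 → d2 → d1) gives a lower bound of 3 + 1 = 4 moves.
A route of 4 moves achieves this: b3 → c3 → d3 → d2 → d1.
Since 4 matches the lower bound, it is optimal.

4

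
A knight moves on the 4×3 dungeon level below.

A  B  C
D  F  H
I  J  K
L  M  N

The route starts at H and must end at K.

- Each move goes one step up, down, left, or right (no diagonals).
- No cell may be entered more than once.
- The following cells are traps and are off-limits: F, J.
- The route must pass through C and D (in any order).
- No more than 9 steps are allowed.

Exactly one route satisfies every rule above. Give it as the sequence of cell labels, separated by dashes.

The budget equals the shortest possible length, so every move has to be on a shortest route through the required cells.
Route from H: up to C, 2× left (reaching A), 3× down (reaching L), 2× right (reaching N), up to K — 9 moves in all.
Check: all required cells visited; 9 ≤ 9 moves.

H - C - B - A - D - I - L - M - N - K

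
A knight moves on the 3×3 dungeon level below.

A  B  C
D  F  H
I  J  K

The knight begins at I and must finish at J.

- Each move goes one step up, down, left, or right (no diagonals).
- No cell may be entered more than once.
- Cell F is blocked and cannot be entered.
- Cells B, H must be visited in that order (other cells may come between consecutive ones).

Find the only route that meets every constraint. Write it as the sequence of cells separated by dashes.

I - D - A - B - C - H - K - J

The waypoints must appear in the order B, H, with no cell reused.
Route from I: up 2 to A, right 2 to C, down 2 to K, left 1 to J — 7 moves in all.
Check: order respected (B at step 3, H at step 5).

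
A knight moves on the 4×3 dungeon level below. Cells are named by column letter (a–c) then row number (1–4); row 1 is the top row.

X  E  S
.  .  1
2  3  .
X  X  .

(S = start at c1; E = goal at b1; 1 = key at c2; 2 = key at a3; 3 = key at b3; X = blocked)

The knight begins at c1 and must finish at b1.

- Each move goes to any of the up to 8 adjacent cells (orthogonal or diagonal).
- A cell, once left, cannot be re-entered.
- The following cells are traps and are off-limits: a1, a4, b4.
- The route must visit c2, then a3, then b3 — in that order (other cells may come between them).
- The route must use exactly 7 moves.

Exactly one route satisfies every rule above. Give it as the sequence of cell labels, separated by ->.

c1 -> c2 -> c3 -> b2 -> a3 -> b3 -> a2 -> b1

The waypoints must appear in the order c2, a3, b3, with no cell reused.
Route from c1: down 2 to c3, up-left 1 to b2, down-left 1 to a3, right 1 to b3, up-left 1 to a2, up-right 1 to b1 — 7 moves in all.
Check: order respected (1 at step 1, 2 at step 4, 3 at step 5); 7 moves as required.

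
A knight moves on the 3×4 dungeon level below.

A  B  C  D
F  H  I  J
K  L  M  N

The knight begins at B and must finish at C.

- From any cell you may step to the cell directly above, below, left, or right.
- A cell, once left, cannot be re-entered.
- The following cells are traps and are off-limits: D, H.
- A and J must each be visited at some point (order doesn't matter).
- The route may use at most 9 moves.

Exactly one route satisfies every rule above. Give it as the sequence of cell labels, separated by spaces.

B A F K L M N J I C

The 9-move cap with required stops at A, J leaves no slack for detours.
Route from B: left 1 to A, down 2 to K, right 3 to N, up 1 to J, left 1 to I, up 1 to C — 9 moves in all.
Check: all required cells visited; 9 ≤ 9 moves.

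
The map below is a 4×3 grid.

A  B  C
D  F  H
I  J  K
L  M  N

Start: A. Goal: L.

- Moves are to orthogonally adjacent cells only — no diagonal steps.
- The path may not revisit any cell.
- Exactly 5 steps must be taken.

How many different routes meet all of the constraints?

Need simple routes of exactly 5 moves from A to L (Manhattan distance 3, so 1 moves are spent on a detour and 1 undoing it).
Enumerating: A D I J M L | A D F J M L | A D F J I L | A B F J M L | A B F J I L | A B F D I L.
That gives 6 routes.

6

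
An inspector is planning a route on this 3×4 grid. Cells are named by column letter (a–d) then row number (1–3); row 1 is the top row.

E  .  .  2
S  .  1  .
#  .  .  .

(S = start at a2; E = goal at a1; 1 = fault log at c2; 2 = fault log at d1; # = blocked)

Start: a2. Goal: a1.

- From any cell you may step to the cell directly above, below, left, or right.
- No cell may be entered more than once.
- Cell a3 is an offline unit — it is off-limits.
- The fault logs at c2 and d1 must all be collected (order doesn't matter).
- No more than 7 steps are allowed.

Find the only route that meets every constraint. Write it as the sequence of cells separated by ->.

a2 -> b2 -> c2 -> d2 -> d1 -> c1 -> b1 -> a1

The budget equals the shortest possible length, so every move has to be on a shortest route through the required cells.
Route from a2: right 3 to d2, up 1 to d1, left 3 to a1 — 7 moves in all.
Check: all required cells visited; 7 ≤ 7 moves.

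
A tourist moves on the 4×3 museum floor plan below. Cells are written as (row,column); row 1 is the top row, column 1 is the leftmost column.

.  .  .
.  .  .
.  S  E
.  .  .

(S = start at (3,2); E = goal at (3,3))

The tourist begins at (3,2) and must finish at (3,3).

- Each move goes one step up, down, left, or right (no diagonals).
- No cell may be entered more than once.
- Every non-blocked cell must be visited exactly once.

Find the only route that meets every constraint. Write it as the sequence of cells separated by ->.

Need to visit all 12 open cells exactly once, starting at (3,2) and ending at (3,3).
Route from (3,2): up to (2,2), right to (2,3), up to (1,3), 2× left (reaching (1,1)), 3× down (reaching (4,1)), 2× right (reaching (4,3)), up to (3,3) — 11 moves in all.
Check: all 12 open cells covered.

(3,2) -> (2,2) -> (2,3) -> (1,3) -> (1,2) -> (1,1) -> (2,1) -> (3,1) -> (4,1) -> (4,2) -> (4,3) -> (3,3)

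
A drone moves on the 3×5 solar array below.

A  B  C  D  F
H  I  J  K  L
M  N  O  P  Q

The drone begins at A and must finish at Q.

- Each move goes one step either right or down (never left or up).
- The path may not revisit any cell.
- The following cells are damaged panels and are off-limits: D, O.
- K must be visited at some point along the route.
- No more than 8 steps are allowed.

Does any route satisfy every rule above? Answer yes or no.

yes

One route that works: A → H → I → J → K → P → Q.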